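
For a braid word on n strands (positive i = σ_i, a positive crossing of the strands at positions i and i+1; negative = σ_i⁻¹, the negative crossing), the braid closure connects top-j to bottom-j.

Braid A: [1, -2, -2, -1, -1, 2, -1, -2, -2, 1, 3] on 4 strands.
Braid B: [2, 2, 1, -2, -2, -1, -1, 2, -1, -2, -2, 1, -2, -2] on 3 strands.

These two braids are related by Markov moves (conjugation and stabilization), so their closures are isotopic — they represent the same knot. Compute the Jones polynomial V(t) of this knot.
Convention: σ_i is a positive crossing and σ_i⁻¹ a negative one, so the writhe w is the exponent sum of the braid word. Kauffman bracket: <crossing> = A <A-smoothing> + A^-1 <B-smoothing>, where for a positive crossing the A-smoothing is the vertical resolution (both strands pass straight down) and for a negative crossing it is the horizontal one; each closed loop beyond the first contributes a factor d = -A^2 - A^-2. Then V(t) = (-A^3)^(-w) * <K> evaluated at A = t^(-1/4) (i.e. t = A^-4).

Markov-equivalent braids have isotopic closures, hence identical knot invariants. Strip the Markov moves from each word to reach a common short braid β, then compute V(t) once on β.
Braid A: s1 s2^-1 s2^-1 s1^-1 s1^-1 s2 s1^-1 s2^-1 s2^-1 s1 s3 on 4 strands reduces by inverse Markov moves (closure unchanged at each step):
  Destabilize: the word has the form β·s3 where s3 occurs only as the final letter (β ∈ B_3); drop it and the last strand → 3 strands.
Reduced to β = s1 s2^-1 s2^-1 s1^-1 s1^-1 s2 s1^-1 s2^-1 s2^-1 s1 on 3 strands, 10 crossings.
Braid B: s2 s2 s1 s2^-1 s2^-1 s1^-1 s1^-1 s2 s1^-1 s2^-1 s2^-1 s1 s2^-1 s2^-1 on 3 strands reduces by inverse Markov moves (closure unchanged at each step):
  Deconjugate: the word is γ·β·γ⁻¹ with γ = s2 s2 (prefix) and γ⁻¹ = s2^-1 s2^-1 (suffix); strip both.
Reduced to β = s1 s2^-1 s2^-1 s1^-1 s1^-1 s2 s1^-1 s2^-1 s2^-1 s1 on 3 strands, 10 crossings.
Both give the same β = s1 s2^-1 s2^-1 s1^-1 s1^-1 s2 s1^-1 s2^-1 s2^-1 s1 on 3 strands, so one state sum suffices:
Braid: s1 s2^-1 s2^-1 s1^-1 s1^-1 s2 s1^-1 s2^-1 s2^-1 s1 on 3 strands, 10 crossings.
Writhe w = (#positive) - (#negative) = 3 - 7 = -4.
Enumerate smoothing states for the bracket polynomial. There are 2^10 = 1024 states.
Smooth each crossing (0=||, 1=⌣⌢); contribution A^(Σ sign_k(1-2s_k)) * d^(L-1).
Tabulate the states by total A-exponent and number of loops L (A-exp: L × count):
  A^10: L=6 ×1
  A^8: L=5 ×10
  A^6: L=4 ×43, L=6 ×2
  A^4: L=3 ×98, L=5 ×22
  A^2: L=2 ×118, L=4 ×88, L=6 ×4
  A^0: L=1 ×60, L=3 ×162, L=5 ×30
  A^-2: L=2 ×128, L=4 ×79, L=6 ×3
  A^-4: L=1 ×23, L=3 ×84, L=5 ×13
  A^-6: L=2 ×27, L=4 ×18
  A^-8: L=1 ×2, L=3 ×8
  A^-10: L=2 ×1
Each group contributes A^e * Σ count * d^(L-1):
Powers of d = -A^2 - A^-2: d^2 = A^4 + 2 + A^-4; d^3 = -A^6 - 3*A^2 - 3*A^-2 - A^-6; d^4 = A^8 + 4*A^4 + 6 + 4*A^-4 + A^-8; d^5 = -A^10 - 5*A^6 - 10*A^2 - 10*A^-2 - 5*A^-6 - A^-10.
  A^10 * (d^5) = -A^20 - 5*A^16 - 10*A^12 - 10*A^8 - 5*A^4 - 1
  A^8 * (10*d^4) = 10*A^16 + 40*A^12 + 60*A^8 + 40*A^4 + 10
  A^6 * (43*d^3 + 2*d^5) = -2*A^16 - 53*A^12 - 149*A^8 - 149*A^4 - 53 - 2*A^-4
  A^4 * (98*d^2 + 22*d^4) = 22*A^12 + 186*A^8 + 328*A^4 + 186 + 22*A^-4
  A^2 * (118*d + 88*d^3 + 4*d^5) = -4*A^12 - 108*A^8 - 422*A^4 - 422 - 108*A^-4 - 4*A^-8
  A^0 * (60 + 162*d^2 + 30*d^4) = 30*A^8 + 282*A^4 + 564 + 282*A^-4 + 30*A^-8
  A^-2 * (128*d + 79*d^3 + 3*d^5) = -3*A^8 - 94*A^4 - 395 - 395*A^-4 - 94*A^-8 - 3*A^-12
  A^-4 * (23 + 84*d^2 + 13*d^4) = 13*A^4 + 136 + 269*A^-4 + 136*A^-8 + 13*A^-12
  A^-6 * (27*d + 18*d^3) = -18 - 81*A^-4 - 81*A^-8 - 18*A^-12
  A^-8 * (2 + 8*d^2) = 8*A^-4 + 18*A^-8 + 8*A^-12
  A^-10 * (d) = -A^-8 - A^-12
Summing the groups: <K> = -A^20 + 3*A^16 - 5*A^12 + 6*A^8 - 7*A^4 + 7 - 5*A^-4 + 4*A^-8 - A^-12
Normalise by the writhe: (-A^3)^(-w) = (-A^3)^(4) = A^12, so f(A) = A^12 * <K> = -A^32 + 3*A^28 - 5*A^24 + 6*A^20 - 7*A^16 + 7*A^12 - 5*A^8 + 4*A^4 - 1.
Substitute A = t^(-1/4), i.e. A^e → t^(-e/4): V(t) = -1 + 4*t^-1 - 5*t^-2 + 7*t^-3 - 7*t^-4 + 6*t^-5 - 5*t^-6 + 3*t^-7 - t^-8

Answer: -1 + 4*t^-1 - 5*t^-2 + 7*t^-3 - 7*t^-4 + 6*t^-5 - 5*t^-6 + 3*t^-7 - t^-8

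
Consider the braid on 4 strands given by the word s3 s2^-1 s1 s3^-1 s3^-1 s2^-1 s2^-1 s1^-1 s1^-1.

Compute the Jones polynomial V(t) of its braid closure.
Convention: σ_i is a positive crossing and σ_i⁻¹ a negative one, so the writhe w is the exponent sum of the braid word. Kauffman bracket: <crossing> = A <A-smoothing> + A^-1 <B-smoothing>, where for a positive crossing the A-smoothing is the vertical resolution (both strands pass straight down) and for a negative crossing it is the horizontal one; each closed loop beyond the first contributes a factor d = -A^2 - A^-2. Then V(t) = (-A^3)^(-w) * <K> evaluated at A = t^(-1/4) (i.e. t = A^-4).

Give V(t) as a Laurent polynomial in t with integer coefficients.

Braid: s3 s2^-1 s1 s3^-1 s3^-1 s2^-1 s2^-1 s1^-1 s1^-1 on 4 strands, 9 crossings.
Writhe w = (#positive) - (#negative) = 2 - 7 = -5.
State-sum expansion of <K>. There are 2^9 = 512 states.
For each crossing: s=0 is the vertical smoothing, s=1 horizontal. Crossing k contributes A^(sign_k * (1 - 2*s_k)); loop factor d = -A^2 - A^-2.
Tabulate the states by total A-exponent and number of loops L (A-exp: L × count):
  A^9: L=5 ×1
  A^7: L=4 ×9
  A^5: L=3 ×31, L=5 ×5
  A^3: L=2 ×48, L=4 ×35, L=6 ×1
  A^1: L=1 ×28, L=3 ×86, L=5 ×12
  A^-1: L=2 ×82, L=4 ×43, L=6 ×1
  A^-3: L=1 ×20, L=3 ×58, L=5 ×6
  A^-5: L=2 ×25, L=4 ×11
  A^-7: L=1 ×3, L=3 ×6
  A^-9: L=2 ×1
Each group contributes A^e * Σ count * d^(L-1):
Powers of d = -A^2 - A^-2: d^2 = A^4 + 2 + A^-4; d^3 = -A^6 - 3*A^2 - 3*A^-2 - A^-6; d^4 = A^8 + 4*A^4 + 6 + 4*A^-4 + A^-8; d^5 = -A^10 - 5*A^6 - 10*A^2 - 10*A^-2 - 5*A^-6 - A^-10.
  A^9 * (d^4) = A^17 + 4*A^13 + 6*A^9 + 4*A^5 + A
  A^7 * (9*d^3) = -9*A^13 - 27*A^9 - 27*A^5 - 9*A
  A^5 * (31*d^2 + 5*d^4) = 5*A^13 + 51*A^9 + 92*A^5 + 51*A + 5*A^-3
  A^3 * (48*d + 35*d^3 + d^5) = -A^13 - 40*A^9 - 163*A^5 - 163*A - 40*A^-3 - A^-7
  A^1 * (28 + 86*d^2 + 12*d^4) = 12*A^9 + 134*A^5 + 272*A + 134*A^-3 + 12*A^-7
  A^-1 * (82*d + 43*d^3 + d^5) = -A^9 - 48*A^5 - 221*A - 221*A^-3 - 48*A^-7 - A^-11
  A^-3 * (20 + 58*d^2 + 6*d^4) = 6*A^5 + 82*A + 172*A^-3 + 82*A^-7 + 6*A^-11
  A^-5 * (25*d + 11*d^3) = -11*A - 58*A^-3 - 58*A^-7 - 11*A^-11
  A^-7 * (3 + 6*d^2) = 6*A^-3 + 15*A^-7 + 6*A^-11
  A^-9 * (d) = -A^-7 - A^-11
Summing the groups: <K> = A^17 - A^13 + A^9 - 2*A^5 + 2*A - 2*A^-3 + A^-7 - A^-11
Normalise by the writhe: (-A^3)^(-w) = (-A^3)^(5) = -A^15, so f(A) = -A^15 * <K> = -A^32 + A^28 - A^24 + 2*A^20 - 2*A^16 + 2*A^12 - A^8 + A^4.
Substitute A = t^(-1/4), i.e. A^e → t^(-e/4): V(t) = t^-1 - t^-2 + 2*t^-3 - 2*t^-4 + 2*t^-5 - t^-6 + t^-7 - t^-8

Answer: t^-1 - t^-2 + 2*t^-3 - 2*t^-4 + 2*t^-5 - t^-6 + t^-7 - t^-8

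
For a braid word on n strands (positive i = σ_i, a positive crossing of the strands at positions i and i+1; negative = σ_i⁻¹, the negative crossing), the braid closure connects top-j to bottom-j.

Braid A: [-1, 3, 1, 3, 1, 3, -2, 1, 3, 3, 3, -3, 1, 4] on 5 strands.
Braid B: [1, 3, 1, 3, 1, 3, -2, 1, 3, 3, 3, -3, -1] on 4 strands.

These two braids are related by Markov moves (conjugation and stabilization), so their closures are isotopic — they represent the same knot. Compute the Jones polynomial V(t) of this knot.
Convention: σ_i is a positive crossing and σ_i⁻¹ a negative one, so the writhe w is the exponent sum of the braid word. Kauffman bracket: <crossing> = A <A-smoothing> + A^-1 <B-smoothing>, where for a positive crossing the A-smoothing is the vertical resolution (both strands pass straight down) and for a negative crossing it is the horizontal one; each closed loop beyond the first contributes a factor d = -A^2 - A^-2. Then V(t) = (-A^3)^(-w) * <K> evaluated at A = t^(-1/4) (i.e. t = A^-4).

t^11 - 2*t^10 + 2*t^9 - 3*t^8 + 2*t^7 - 2*t^6 + 2*t^5 + t^3

Derivation:
Markov-equivalent braids have isotopic closures, hence identical knot invariants. Strip the Markov moves from each word to reach a common short braid β, then compute V(t) once on β.
Braid A: s1^-1 s3 s1 s3 s1 s3 s2^-1 s1 s3 s3 s3 s3^-1 s1 s4 on 5 strands reduces by inverse Markov moves (closure unchanged at each step):
  Destabilize: the word has the form β·s4 where s4 occurs only as the final letter (β ∈ B_4); drop it and the last strand → 4 strands.
  Deconjugate: the word is γ·β·γ⁻¹ with γ = s1^-1 s3 (prefix) and γ⁻¹ = s3^-1 s1 (suffix); strip both.
Reduced to β = s1 s3 s1 s3 s2^-1 s1 s3 s3 s3 on 4 strands, 9 crossings.
Braid B: s1 s3 s1 s3 s1 s3 s2^-1 s1 s3 s3 s3 s3^-1 s1^-1 on 4 strands reduces by inverse Markov moves (closure unchanged at each step):
  Deconjugate: the word is γ·β·γ⁻¹ with γ = s1 s3 (prefix) and γ⁻¹ = s3^-1 s1^-1 (suffix); strip both.
Reduced to β = s1 s3 s1 s3 s2^-1 s1 s3 s3 s3 on 4 strands, 9 crossings.
Both give the same β = s1 s3 s1 s3 s2^-1 s1 s3 s3 s3 on 4 strands, so one state sum suffices:
Braid: s1 s3 s1 s3 s2^-1 s1 s3 s3 s3 on 4 strands, 9 crossings.
Writhe w = (#positive) - (#negative) = 8 - 1 = 7.
Computing the Kauffman bracket via state sum. There are 2^9 = 512 states.
Smooth each crossing (0=||, 1=⌣⌢); contribution A^(Σ sign_k(1-2s_k)) * d^(L-1).
Tabulate the states by total A-exponent and number of loops L (A-exp: L × count):
  A^9: L=3 ×1
  A^7: L=2 ×8, L=4 ×1
  A^5: L=1 ×15, L=3 ×21
  A^3: L=2 ×60, L=4 ×24
  A^1: L=3 ×110, L=5 ×16
  A^-1: L=4 ×120, L=6 ×6
  A^-3: L=5 ×83, L=7 ×1
  A^-5: L=6 ×36
  A^-7: L=7 ×9
  A^-9: L=8 ×1
Each group contributes A^e * Σ count * d^(L-1):
Powers of d = -A^2 - A^-2: d^2 = A^4 + 2 + A^-4; d^3 = -A^6 - 3*A^2 - 3*A^-2 - A^-6; d^4 = A^8 + 4*A^4 + 6 + 4*A^-4 + A^-8; d^5 = -A^10 - 5*A^6 - 10*A^2 - 10*A^-2 - 5*A^-6 - A^-10; d^6 = A^12 + 6*A^8 + 15*A^4 + 20 + 15*A^-4 + 6*A^-8 + A^-12; d^7 = -A^14 - 7*A^10 - 21*A^6 - 35*A^2 - 35*A^-2 - 21*A^-6 - 7*A^-10 - A^-14.
  A^9 * (d^2) = A^13 + 2*A^9 + A^5
  A^7 * (8*d + d^3) = -A^13 - 11*A^9 - 11*A^5 - A
  A^5 * (15 + 21*d^2) = 21*A^9 + 57*A^5 + 21*A
  A^3 * (60*d + 24*d^3) = -24*A^9 - 132*A^5 - 132*A - 24*A^-3
  A^1 * (110*d^2 + 16*d^4) = 16*A^9 + 174*A^5 + 316*A + 174*A^-3 + 16*A^-7
  A^-1 * (120*d^3 + 6*d^5) = -6*A^9 - 150*A^5 - 420*A - 420*A^-3 - 150*A^-7 - 6*A^-11
  A^-3 * (83*d^4 + d^6) = A^9 + 89*A^5 + 347*A + 518*A^-3 + 347*A^-7 + 89*A^-11 + A^-15
  A^-5 * (36*d^5) = -36*A^5 - 180*A - 360*A^-3 - 360*A^-7 - 180*A^-11 - 36*A^-15
  A^-7 * (9*d^6) = 9*A^5 + 54*A + 135*A^-3 + 180*A^-7 + 135*A^-11 + 54*A^-15 + 9*A^-19
  A^-9 * (d^7) = -A^5 - 7*A - 21*A^-3 - 35*A^-7 - 35*A^-11 - 21*A^-15 - 7*A^-19 - A^-23
Summing the groups: <K> = -A^9 - 2*A + 2*A^-3 - 2*A^-7 + 3*A^-11 - 2*A^-15 + 2*A^-19 - A^-23
Normalise by the writhe: (-A^3)^(-w) = (-A^3)^(-7) = -A^-21, so f(A) = -A^-21 * <K> = A^-12 + 2*A^-20 - 2*A^-24 + 2*A^-28 - 3*A^-32 + 2*A^-36 - 2*A^-40 + A^-44.
Substitute A = t^(-1/4), i.e. A^e → t^(-e/4): V(t) = t^11 - 2*t^10 + 2*t^9 - 3*t^8 + 2*t^7 - 2*t^6 + 2*t^5 + t^3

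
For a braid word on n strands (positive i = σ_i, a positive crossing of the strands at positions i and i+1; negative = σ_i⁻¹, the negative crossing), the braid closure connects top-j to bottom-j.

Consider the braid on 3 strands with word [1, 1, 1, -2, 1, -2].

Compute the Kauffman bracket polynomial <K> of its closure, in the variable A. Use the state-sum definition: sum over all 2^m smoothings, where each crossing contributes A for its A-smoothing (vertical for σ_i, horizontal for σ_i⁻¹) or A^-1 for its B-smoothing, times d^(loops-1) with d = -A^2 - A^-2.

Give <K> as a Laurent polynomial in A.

Braid: s1 s1 s1 s2^-1 s1 s2^-1 on 3 strands, 6 crossings.
Writhe w = (#positive) - (#negative) = 4 - 2 = 2.
Computing the Kauffman bracket via state sum. There are 2^6 = 64 states.
Smooth each crossing (0=||, 1=⌣⌢); contribution A^(Σ sign_k(1-2s_k)) * d^(L-1).
Tabulate the states by total A-exponent and number of loops L (A-exp: L × count):
  A^6: L=3 ×1
  A^4: L=2 ×6
  A^2: L=1 ×11, L=3 ×4
  A^0: L=2 ×19, L=4 ×1
  A^-2: L=3 ×15
  A^-4: L=4 ×6
  A^-6: L=5 ×1
Each group contributes A^e * Σ count * d^(L-1):
Powers of d = -A^2 - A^-2: d^2 = A^4 + 2 + A^-4; d^3 = -A^6 - 3*A^2 - 3*A^-2 - A^-6; d^4 = A^8 + 4*A^4 + 6 + 4*A^-4 + A^-8.
  A^6 * (d^2) = A^10 + 2*A^6 + A^2
  A^4 * (6*d) = -6*A^6 - 6*A^2
  A^2 * (11 + 4*d^2) = 4*A^6 + 19*A^2 + 4*A^-2
  A^0 * (19*d + d^3) = -A^6 - 22*A^2 - 22*A^-2 - A^-6
  A^-2 * (15*d^2) = 15*A^2 + 30*A^-2 + 15*A^-6
  A^-4 * (6*d^3) = -6*A^2 - 18*A^-2 - 18*A^-6 - 6*A^-10
  A^-6 * (d^4) = A^2 + 4*A^-2 + 6*A^-6 + 4*A^-10 + A^-14
Summing the groups: <K> = A^10 - A^6 + 2*A^2 - 2*A^-2 + 2*A^-6 - 2*A^-10 + A^-14

Answer: A^10 - A^6 + 2*A^2 - 2*A^-2 + 2*A^-6 - 2*A^-10 + A^-14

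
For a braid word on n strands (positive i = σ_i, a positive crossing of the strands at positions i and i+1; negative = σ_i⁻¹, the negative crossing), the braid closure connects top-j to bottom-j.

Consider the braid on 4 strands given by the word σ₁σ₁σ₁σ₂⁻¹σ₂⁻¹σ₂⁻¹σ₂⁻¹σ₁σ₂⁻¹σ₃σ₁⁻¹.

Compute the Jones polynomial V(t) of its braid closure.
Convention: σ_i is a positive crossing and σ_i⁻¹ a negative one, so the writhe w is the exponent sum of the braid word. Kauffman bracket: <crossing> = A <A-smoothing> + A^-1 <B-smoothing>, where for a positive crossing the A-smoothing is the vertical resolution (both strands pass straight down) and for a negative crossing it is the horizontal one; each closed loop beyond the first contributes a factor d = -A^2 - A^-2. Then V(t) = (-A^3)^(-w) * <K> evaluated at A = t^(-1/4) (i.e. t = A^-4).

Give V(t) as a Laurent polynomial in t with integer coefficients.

-t^2 + 2*t - 2 + 4*t^-1 - 4*t^-2 + 4*t^-3 - 3*t^-4 + 2*t^-5 - t^-6

Derivation:
The presented braid s1 s1 s1 s2^-1 s2^-1 s2^-1 s2^-1 s1 s2^-1 s3 s1^-1 on 4 strands reduces by inverse Markov moves (closure unchanged at each step):
  Deconjugate: the word is γ·β·γ⁻¹ with γ = s1 (prefix) and γ⁻¹ = s1^-1 (suffix); strip both.
  Destabilize: the word has the form β·s3 where s3 occurs only as the final letter (β ∈ B_3); drop it and the last strand → 3 strands.
Reduced to β = s1 s1 s2^-1 s2^-1 s2^-1 s2^-1 s1 s2^-1 on 3 strands, 8 crossings.
Compute on β:
Braid: s1 s1 s2^-1 s2^-1 s2^-1 s2^-1 s1 s2^-1 on 3 strands, 8 crossings.
Writhe w = (#positive) - (#negative) = 3 - 5 = -2.
Computing the Kauffman bracket via state sum. There are 2^8 = 256 states.
Smooth each crossing (0=||, 1=⌣⌢); contribution A^(Σ sign_k(1-2s_k)) * d^(L-1).
Tabulate the states by total A-exponent and number of loops L (A-exp: L × count):
  A^8: L=6 ×1
  A^6: L=5 ×8
  A^4: L=4 ×27, L=6 ×1
  A^2: L=3 ×48, L=5 ×8
  A^0: L=2 ×47, L=4 ×22, L=6 ×1
  A^-2: L=1 ×23, L=3 ×29, L=5 ×4
  A^-4: L=2 ×22, L=4 ×6
  A^-6: L=3 ×8
  A^-8: L=4 ×1
Each group contributes A^e * Σ count * d^(L-1):
Powers of d = -A^2 - A^-2: d^2 = A^4 + 2 + A^-4; d^3 = -A^6 - 3*A^2 - 3*A^-2 - A^-6; d^4 = A^8 + 4*A^4 + 6 + 4*A^-4 + A^-8; d^5 = -A^10 - 5*A^6 - 10*A^2 - 10*A^-2 - 5*A^-6 - A^-10.
  A^8 * (d^5) = -A^18 - 5*A^14 - 10*A^10 - 10*A^6 - 5*A^2 - A^-2
  A^6 * (8*d^4) = 8*A^14 + 32*A^10 + 48*A^6 + 32*A^2 + 8*A^-2
  A^4 * (27*d^3 + d^5) = -A^14 - 32*A^10 - 91*A^6 - 91*A^2 - 32*A^-2 - A^-6
  A^2 * (48*d^2 + 8*d^4) = 8*A^10 + 80*A^6 + 144*A^2 + 80*A^-2 + 8*A^-6
  A^0 * (47*d + 22*d^3 + d^5) = -A^10 - 27*A^6 - 123*A^2 - 123*A^-2 - 27*A^-6 - A^-10
  A^-2 * (23 + 29*d^2 + 4*d^4) = 4*A^6 + 45*A^2 + 105*A^-2 + 45*A^-6 + 4*A^-10
  A^-4 * (22*d + 6*d^3) = -6*A^2 - 40*A^-2 - 40*A^-6 - 6*A^-10
  A^-6 * (8*d^2) = 8*A^-2 + 16*A^-6 + 8*A^-10
  A^-8 * (d^3) = -A^-2 - 3*A^-6 - 3*A^-10 - A^-14
Summing the groups: <K> = -A^18 + 2*A^14 - 3*A^10 + 4*A^6 - 4*A^2 + 4*A^-2 - 2*A^-6 + 2*A^-10 - A^-14
Normalise by the writhe: (-A^3)^(-w) = (-A^3)^(2) = A^6, so f(A) = A^6 * <K> = -A^24 + 2*A^20 - 3*A^16 + 4*A^12 - 4*A^8 + 4*A^4 - 2 + 2*A^-4 - A^-8.
Substitute A = t^(-1/4), i.e. A^e → t^(-e/4): V(t) = -t^2 + 2*t - 2 + 4*t^-1 - 4*t^-2 + 4*t^-3 - 3*t^-4 + 2*t^-5 - t^-6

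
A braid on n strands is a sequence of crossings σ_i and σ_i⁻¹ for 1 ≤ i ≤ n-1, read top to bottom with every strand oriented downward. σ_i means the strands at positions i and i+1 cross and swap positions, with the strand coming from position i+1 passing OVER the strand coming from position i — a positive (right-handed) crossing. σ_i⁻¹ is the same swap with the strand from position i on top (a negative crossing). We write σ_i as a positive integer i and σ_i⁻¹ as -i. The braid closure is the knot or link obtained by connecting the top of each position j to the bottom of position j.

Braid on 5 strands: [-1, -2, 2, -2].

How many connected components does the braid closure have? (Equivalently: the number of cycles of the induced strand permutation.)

3

Derivation:
Track the strand permutation on 5 strands, starting from identity.
  step 1: s1^-1 swaps positions 1,2 -> [2 1 3 4 5]
  step 2: s2^-1 swaps positions 2,3 -> [2 3 1 4 5]
  step 3: s2 swaps positions 2,3 -> [2 1 3 4 5]
  step 4: s2^-1 swaps positions 2,3 -> [2 3 1 4 5]
Final permutation (position -> original strand): [2 3 1 4 5]
Closure components = cycle count of this permutation = 3.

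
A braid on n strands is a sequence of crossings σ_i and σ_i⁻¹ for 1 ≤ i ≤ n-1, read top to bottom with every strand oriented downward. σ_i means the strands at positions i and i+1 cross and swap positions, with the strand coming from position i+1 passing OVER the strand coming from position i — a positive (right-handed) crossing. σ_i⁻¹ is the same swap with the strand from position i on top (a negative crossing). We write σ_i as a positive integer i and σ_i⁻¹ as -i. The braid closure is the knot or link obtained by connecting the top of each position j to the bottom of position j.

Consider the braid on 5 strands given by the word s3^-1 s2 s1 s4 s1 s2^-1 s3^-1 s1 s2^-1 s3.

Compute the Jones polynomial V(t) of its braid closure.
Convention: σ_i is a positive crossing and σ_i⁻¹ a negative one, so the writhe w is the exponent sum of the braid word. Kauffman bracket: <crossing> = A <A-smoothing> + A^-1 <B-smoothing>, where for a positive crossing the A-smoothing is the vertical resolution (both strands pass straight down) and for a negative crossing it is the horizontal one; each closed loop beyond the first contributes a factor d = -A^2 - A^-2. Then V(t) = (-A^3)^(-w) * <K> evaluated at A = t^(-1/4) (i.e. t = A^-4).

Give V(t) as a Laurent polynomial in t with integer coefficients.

-t^4 + t^3 + t

Derivation:
The presented braid s3^-1 s2 s1 s4 s1 s2^-1 s3^-1 s1 s2^-1 s3 on 5 strands reduces by inverse Markov moves (closure unchanged at each step):
  Deconjugate: the word is γ·β·γ⁻¹ with γ = s3^-1 s2 (prefix) and γ⁻¹ = s2^-1 s3 (suffix); strip both.
Reduced to β = s1 s4 s1 s2^-1 s3^-1 s1 on 5 strands, 6 crossings.
Compute on β:
Braid: s1 s4 s1 s2^-1 s3^-1 s1 on 5 strands, 6 crossings.
Writhe w = (#positive) - (#negative) = 4 - 2 = 2.
Computing the Kauffman bracket via state sum. There are 2^6 = 64 states.
Each crossing splits two ways (0=vertical, 1=horizontal). The state's weight is A^(#A-smoothings - #B-smoothings) * d^(loops - 1).
Tabulate the states by total A-exponent and number of loops L (A-exp: L × count):
  A^6: L=3 ×1
  A^4: L=2 ×4, L=4 ×2
  A^2: L=1 ×3, L=3 ×11, L=5 ×1
  A^0: L=2 ×9, L=4 ×11
  A^-2: L=3 ×10, L=5 ×5
  A^-4: L=4 ×5, L=6 ×1
  A^-6: L=5 ×1
Each group contributes A^e * Σ count * d^(L-1):
Powers of d = -A^2 - A^-2: d^2 = A^4 + 2 + A^-4; d^3 = -A^6 - 3*A^2 - 3*A^-2 - A^-6; d^4 = A^8 + 4*A^4 + 6 + 4*A^-4 + A^-8; d^5 = -A^10 - 5*A^6 - 10*A^2 - 10*A^-2 - 5*A^-6 - A^-10.
  A^6 * (d^2) = A^10 + 2*A^6 + A^2
  A^4 * (4*d + 2*d^3) = -2*A^10 - 10*A^6 - 10*A^2 - 2*A^-2
  A^2 * (3 + 11*d^2 + d^4) = A^10 + 15*A^6 + 31*A^2 + 15*A^-2 + A^-6
  A^0 * (9*d + 11*d^3) = -11*A^6 - 42*A^2 - 42*A^-2 - 11*A^-6
  A^-2 * (10*d^2 + 5*d^4) = 5*A^6 + 30*A^2 + 50*A^-2 + 30*A^-6 + 5*A^-10
  A^-4 * (5*d^3 + d^5) = -A^6 - 10*A^2 - 25*A^-2 - 25*A^-6 - 10*A^-10 - A^-14
  A^-6 * (d^4) = A^2 + 4*A^-2 + 6*A^-6 + 4*A^-10 + A^-14
Summing the groups: <K> = A^2 + A^-6 - A^-10
Normalise by the writhe: (-A^3)^(-w) = (-A^3)^(-2) = A^-6, so f(A) = A^-6 * <K> = A^-4 + A^-12 - A^-16.
Substitute A = t^(-1/4), i.e. A^e → t^(-e/4): V(t) = -t^4 + t^3 + t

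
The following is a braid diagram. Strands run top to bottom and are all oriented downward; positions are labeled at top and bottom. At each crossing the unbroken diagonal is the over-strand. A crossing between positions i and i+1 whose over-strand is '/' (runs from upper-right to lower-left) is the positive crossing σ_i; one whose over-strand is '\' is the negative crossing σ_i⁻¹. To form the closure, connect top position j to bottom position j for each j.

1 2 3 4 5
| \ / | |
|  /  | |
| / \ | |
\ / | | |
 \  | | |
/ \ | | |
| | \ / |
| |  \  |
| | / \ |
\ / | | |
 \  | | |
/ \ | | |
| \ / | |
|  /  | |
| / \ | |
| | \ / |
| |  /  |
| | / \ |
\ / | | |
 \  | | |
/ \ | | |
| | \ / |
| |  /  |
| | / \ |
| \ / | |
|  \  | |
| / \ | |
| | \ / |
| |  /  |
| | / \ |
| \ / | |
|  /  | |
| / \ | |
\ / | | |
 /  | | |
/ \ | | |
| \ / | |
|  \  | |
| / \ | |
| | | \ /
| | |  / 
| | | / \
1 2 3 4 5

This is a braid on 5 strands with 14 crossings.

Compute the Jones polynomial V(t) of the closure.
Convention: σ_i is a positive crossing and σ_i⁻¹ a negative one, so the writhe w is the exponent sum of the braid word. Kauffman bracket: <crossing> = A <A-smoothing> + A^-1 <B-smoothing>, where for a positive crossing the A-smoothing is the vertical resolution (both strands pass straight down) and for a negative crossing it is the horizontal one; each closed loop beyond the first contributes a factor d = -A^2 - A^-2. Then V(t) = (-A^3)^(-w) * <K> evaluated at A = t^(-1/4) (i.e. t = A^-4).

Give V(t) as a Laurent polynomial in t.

-t^5 + 2*t^4 - 2*t^3 + 3*t^2 - 3*t + 3 - 2*t^-1 + t^-2

Derivation:
Reading the diagram top to bottom ('/'-over between positions i,i+1 = s_i, '\'-over = s_i^-1): braid word = s2 s1^-1 s3^-1 s1^-1 s2 s3 s1^-1 s3 s2^-1 s3 s2 s1 s2^-1 s4.
The presented braid s2 s1^-1 s3^-1 s1^-1 s2 s3 s1^-1 s3 s2^-1 s3 s2 s1 s2^-1 s4 on 5 strands reduces by inverse Markov moves (closure unchanged at each step):
  Destabilize: the word has the form β·s4 where s4 occurs only as the final letter (β ∈ B_4); drop it and the last strand → 4 strands.
  Deconjugate: the word is γ·β·γ⁻¹ with γ = s2 s1^-1 (prefix) and γ⁻¹ = s1 s2^-1 (suffix); strip both.
Reduced to β = s3^-1 s1^-1 s2 s3 s1^-1 s3 s2^-1 s3 s2 on 4 strands, 9 crossings.
Compute on β:
Braid: s3^-1 s1^-1 s2 s3 s1^-1 s3 s2^-1 s3 s2 on 4 strands, 9 crossings.
Writhe w = (#positive) - (#negative) = 5 - 4 = 1.
Enumerate smoothing states for the bracket polynomial. There are 2^9 = 512 states.
Each crossing splits two ways (0=vertical, 1=horizontal). The state's weight is A^(#A-smoothings - #B-smoothings) * d^(loops - 1).
Tabulate the states by total A-exponent and number of loops L (A-exp: L × count):
  A^9: L=2 ×1
  A^7: L=1 ×3, L=3 ×6
  A^5: L=2 ×26, L=4 ×10
  A^3: L=1 ×21, L=3 ×58, L=5 ×5
  A^1: L=2 ×86, L=4 ×39, L=6 ×1
  A^-1: L=1 ×35, L=3 ×80, L=5 ×11
  A^-3: L=2 ×53, L=4 ×30, L=6 ×1
  A^-5: L=3 ×32, L=5 ×4
  A^-7: L=4 ×9
  A^-9: L=5 ×1
Each group contributes A^e * Σ count * d^(L-1):
Powers of d = -A^2 - A^-2: d^2 = A^4 + 2 + A^-4; d^3 = -A^6 - 3*A^2 - 3*A^-2 - A^-6; d^4 = A^8 + 4*A^4 + 6 + 4*A^-4 + A^-8; d^5 = -A^10 - 5*A^6 - 10*A^2 - 10*A^-2 - 5*A^-6 - A^-10.
  A^9 * (d) = -A^11 - A^7
  A^7 * (3 + 6*d^2) = 6*A^11 + 15*A^7 + 6*A^3
  A^5 * (26*d + 10*d^3) = -10*A^11 - 56*A^7 - 56*A^3 - 10*A^-1
  A^3 * (21 + 58*d^2 + 5*d^4) = 5*A^11 + 78*A^7 + 167*A^3 + 78*A^-1 + 5*A^-5
  A^1 * (86*d + 39*d^3 + d^5) = -A^11 - 44*A^7 - 213*A^3 - 213*A^-1 - 44*A^-5 - A^-9
  A^-1 * (35 + 80*d^2 + 11*d^4) = 11*A^7 + 124*A^3 + 261*A^-1 + 124*A^-5 + 11*A^-9
  A^-3 * (53*d + 30*d^3 + d^5) = -A^7 - 35*A^3 - 153*A^-1 - 153*A^-5 - 35*A^-9 - A^-13
  A^-5 * (32*d^2 + 4*d^4) = 4*A^3 + 48*A^-1 + 88*A^-5 + 48*A^-9 + 4*A^-13
  A^-7 * (9*d^3) = -9*A^-1 - 27*A^-5 - 27*A^-9 - 9*A^-13
  A^-9 * (d^4) = A^-1 + 4*A^-5 + 6*A^-9 + 4*A^-13 + A^-17
Summing the groups: <K> = -A^11 + 2*A^7 - 3*A^3 + 3*A^-1 - 3*A^-5 + 2*A^-9 - 2*A^-13 + A^-17
Normalise by the writhe: (-A^3)^(-w) = (-A^3)^(-1) = -A^-3, so f(A) = -A^-3 * <K> = A^8 - 2*A^4 + 3 - 3*A^-4 + 3*A^-8 - 2*A^-12 + 2*A^-16 - A^-20.
Substitute A = t^(-1/4), i.e. A^e → t^(-e/4): V(t) = -t^5 + 2*t^4 - 2*t^3 + 3*t^2 - 3*t + 3 - 2*t^-1 + t^-2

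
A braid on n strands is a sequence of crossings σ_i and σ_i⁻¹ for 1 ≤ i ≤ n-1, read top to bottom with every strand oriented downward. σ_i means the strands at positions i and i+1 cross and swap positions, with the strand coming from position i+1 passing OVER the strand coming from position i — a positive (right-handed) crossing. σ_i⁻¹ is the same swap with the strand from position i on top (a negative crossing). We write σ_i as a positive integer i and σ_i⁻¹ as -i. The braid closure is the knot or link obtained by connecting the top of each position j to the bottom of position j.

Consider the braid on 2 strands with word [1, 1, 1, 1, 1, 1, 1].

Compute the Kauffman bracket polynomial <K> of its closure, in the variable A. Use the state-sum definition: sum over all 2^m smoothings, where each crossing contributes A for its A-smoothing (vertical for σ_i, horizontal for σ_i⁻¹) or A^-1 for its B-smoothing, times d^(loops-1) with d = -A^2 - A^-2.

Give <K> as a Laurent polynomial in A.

-A^9 - A + A^-3 - A^-7 + A^-11 - A^-15 + A^-19

Derivation:
Braid: s1 s1 s1 s1 s1 s1 s1 on 2 strands, 7 crossings.
Writhe w = (#positive) - (#negative) = 7 - 0 = 7.
Computing the Kauffman bracket via state sum. There are 2^7 = 128 states.
Smooth each crossing (0=||, 1=⌣⌢); contribution A^(Σ sign_k(1-2s_k)) * d^(L-1).
Tabulate the states by total A-exponent and number of loops L (A-exp: L × count):
  A^7: L=2 ×1
  A^5: L=1 ×7
  A^3: L=2 ×21
  A^1: L=3 ×35
  A^-1: L=4 ×35
  A^-3: L=5 ×21
  A^-5: L=6 ×7
  A^-7: L=7 ×1
Each group contributes A^e * Σ count * d^(L-1):
Powers of d = -A^2 - A^-2: d^2 = A^4 + 2 + A^-4; d^3 = -A^6 - 3*A^2 - 3*A^-2 - A^-6; d^4 = A^8 + 4*A^4 + 6 + 4*A^-4 + A^-8; d^5 = -A^10 - 5*A^6 - 10*A^2 - 10*A^-2 - 5*A^-6 - A^-10; d^6 = A^12 + 6*A^8 + 15*A^4 + 20 + 15*A^-4 + 6*A^-8 + A^-12.
  A^7 * (d) = -A^9 - A^5
  A^5 * (7) = 7*A^5
  A^3 * (21*d) = -21*A^5 - 21*A
  A^1 * (35*d^2) = 35*A^5 + 70*A + 35*A^-3
  A^-1 * (35*d^3) = -35*A^5 - 105*A - 105*A^-3 - 35*A^-7
  A^-3 * (21*d^4) = 21*A^5 + 84*A + 126*A^-3 + 84*A^-7 + 21*A^-11
  A^-5 * (7*d^5) = -7*A^5 - 35*A - 70*A^-3 - 70*A^-7 - 35*A^-11 - 7*A^-15
  A^-7 * (d^6) = A^5 + 6*A + 15*A^-3 + 20*A^-7 + 15*A^-11 + 6*A^-15 + A^-19
Summing the groups: <K> = -A^9 - A + A^-3 - A^-7 + A^-11 - A^-15 + A^-19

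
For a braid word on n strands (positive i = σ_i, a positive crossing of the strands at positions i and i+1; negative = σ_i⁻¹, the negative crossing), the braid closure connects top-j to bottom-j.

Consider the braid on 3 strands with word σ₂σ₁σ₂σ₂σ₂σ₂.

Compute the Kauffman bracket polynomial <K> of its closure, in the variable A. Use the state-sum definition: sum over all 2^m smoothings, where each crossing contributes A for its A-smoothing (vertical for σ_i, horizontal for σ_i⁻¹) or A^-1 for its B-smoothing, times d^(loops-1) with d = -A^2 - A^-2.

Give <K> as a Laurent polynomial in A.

A^10 + A^2 - A^-2 + A^-6 - A^-10

Derivation:
Braid: s2 s1 s2 s2 s2 s2 on 3 strands, 6 crossings.
Writhe w = (#positive) - (#negative) = 6 - 0 = 6.
Computing the Kauffman bracket via state sum. There are 2^6 = 64 states.
For each crossing: s=0 is the vertical smoothing, s=1 horizontal. Crossing k contributes A^(sign_k * (1 - 2*s_k)); loop factor d = -A^2 - A^-2.
Tabulate the states by total A-exponent and number of loops L (A-exp: L × count):
  A^6: L=3 ×1
  A^4: L=2 ×6
  A^2: L=1 ×5, L=3 ×10
  A^0: L=2 ×10, L=4 ×10
  A^-2: L=3 ×10, L=5 ×5
  A^-4: L=4 ×5, L=6 ×1
  A^-6: L=5 ×1
Each group contributes A^e * Σ count * d^(L-1):
Powers of d = -A^2 - A^-2: d^2 = A^4 + 2 + A^-4; d^3 = -A^6 - 3*A^2 - 3*A^-2 - A^-6; d^4 = A^8 + 4*A^4 + 6 + 4*A^-4 + A^-8; d^5 = -A^10 - 5*A^6 - 10*A^2 - 10*A^-2 - 5*A^-6 - A^-10.
  A^6 * (d^2) = A^10 + 2*A^6 + A^2
  A^4 * (6*d) = -6*A^6 - 6*A^2
  A^2 * (5 + 10*d^2) = 10*A^6 + 25*A^2 + 10*A^-2
  A^0 * (10*d + 10*d^3) = -10*A^6 - 40*A^2 - 40*A^-2 - 10*A^-6
  A^-2 * (10*d^2 + 5*d^4) = 5*A^6 + 30*A^2 + 50*A^-2 + 30*A^-6 + 5*A^-10
  A^-4 * (5*d^3 + d^5) = -A^6 - 10*A^2 - 25*A^-2 - 25*A^-6 - 10*A^-10 - A^-14
  A^-6 * (d^4) = A^2 + 4*A^-2 + 6*A^-6 + 4*A^-10 + A^-14
Summing the groups: <K> = A^10 + A^2 - A^-2 + A^-6 - A^-10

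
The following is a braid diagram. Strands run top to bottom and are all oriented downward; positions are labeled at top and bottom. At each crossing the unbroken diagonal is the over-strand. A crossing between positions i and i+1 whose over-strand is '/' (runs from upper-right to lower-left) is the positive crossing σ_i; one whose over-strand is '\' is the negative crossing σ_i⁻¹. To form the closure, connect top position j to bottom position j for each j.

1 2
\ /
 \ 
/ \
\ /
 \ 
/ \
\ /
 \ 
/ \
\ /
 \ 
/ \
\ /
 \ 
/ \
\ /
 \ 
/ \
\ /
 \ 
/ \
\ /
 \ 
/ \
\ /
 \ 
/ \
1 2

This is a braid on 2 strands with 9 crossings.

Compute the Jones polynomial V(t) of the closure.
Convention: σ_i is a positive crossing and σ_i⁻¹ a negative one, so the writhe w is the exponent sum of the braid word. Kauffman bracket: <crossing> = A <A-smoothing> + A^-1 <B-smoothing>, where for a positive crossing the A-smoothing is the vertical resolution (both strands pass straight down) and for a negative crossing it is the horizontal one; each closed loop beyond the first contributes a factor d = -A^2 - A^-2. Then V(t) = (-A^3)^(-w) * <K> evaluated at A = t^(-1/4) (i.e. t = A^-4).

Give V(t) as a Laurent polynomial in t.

Reading the diagram top to bottom ('/'-over between positions i,i+1 = s_i, '\'-over = s_i^-1): braid word = s1^-1 s1^-1 s1^-1 s1^-1 s1^-1 s1^-1 s1^-1 s1^-1 s1^-1.
Braid: s1^-1 s1^-1 s1^-1 s1^-1 s1^-1 s1^-1 s1^-1 s1^-1 s1^-1 on 2 strands, 9 crossings.
Writhe w = (#positive) - (#negative) = 0 - 9 = -9.
Enumerate smoothing states for the bracket polynomial. There are 2^9 = 512 states.
Each crossing splits two ways (0=vertical, 1=horizontal). The state's weight is A^(#A-smoothings - #B-smoothings) * d^(loops - 1).
Tabulate the states by total A-exponent and number of loops L (A-exp: L × count):
  A^9: L=9 ×1
  A^7: L=8 ×9
  A^5: L=7 ×36
  A^3: L=6 ×84
  A^1: L=5 ×126
  A^-1: L=4 ×126
  A^-3: L=3 ×84
  A^-5: L=2 ×36
  A^-7: L=1 ×9
  A^-9: L=2 ×1
Each group contributes A^e * Σ count * d^(L-1):
Powers of d = -A^2 - A^-2: d^2 = A^4 + 2 + A^-4; d^3 = -A^6 - 3*A^2 - 3*A^-2 - A^-6; d^4 = A^8 + 4*A^4 + 6 + 4*A^-4 + A^-8; d^5 = -A^10 - 5*A^6 - 10*A^2 - 10*A^-2 - 5*A^-6 - A^-10; d^6 = A^12 + 6*A^8 + 15*A^4 + 20 + 15*A^-4 + 6*A^-8 + A^-12; d^7 = -A^14 - 7*A^10 - 21*A^6 - 35*A^2 - 35*A^-2 - 21*A^-6 - 7*A^-10 - A^-14; d^8 = A^16 + 8*A^12 + 28*A^8 + 56*A^4 + 70 + 56*A^-4 + 28*A^-8 + 8*A^-12 + A^-16.
  A^9 * (d^8) = A^25 + 8*A^21 + 28*A^17 + 56*A^13 + 70*A^9 + 56*A^5 + 28*A + 8*A^-3 + A^-7
  A^7 * (9*d^7) = -9*A^21 - 63*A^17 - 189*A^13 - 315*A^9 - 315*A^5 - 189*A - 63*A^-3 - 9*A^-7
  A^5 * (36*d^6) = 36*A^17 + 216*A^13 + 540*A^9 + 720*A^5 + 540*A + 216*A^-3 + 36*A^-7
  A^3 * (84*d^5) = -84*A^13 - 420*A^9 - 840*A^5 - 840*A - 420*A^-3 - 84*A^-7
  A^1 * (126*d^4) = 126*A^9 + 504*A^5 + 756*A + 504*A^-3 + 126*A^-7
  A^-1 * (126*d^3) = -126*A^5 - 378*A - 378*A^-3 - 126*A^-7
  A^-3 * (84*d^2) = 84*A + 168*A^-3 + 84*A^-7
  A^-5 * (36*d) = -36*A^-3 - 36*A^-7
  A^-7 * (9) = 9*A^-7
  A^-9 * (d) = -A^-7 - A^-11
Summing the groups: <K> = A^25 - A^21 + A^17 - A^13 + A^9 - A^5 + A - A^-3 - A^-11
Normalise by the writhe: (-A^3)^(-w) = (-A^3)^(9) = -A^27, so f(A) = -A^27 * <K> = -A^52 + A^48 - A^44 + A^40 - A^36 + A^32 - A^28 + A^24 + A^16.
Substitute A = t^(-1/4), i.e. A^e → t^(-e/4): V(t) = t^-4 + t^-6 - t^-7 + t^-8 - t^-9 + t^-10 - t^-11 + t^-12 - t^-13

Answer: t^-4 + t^-6 - t^-7 + t^-8 - t^-9 + t^-10 - t^-11 + t^-12 - t^-13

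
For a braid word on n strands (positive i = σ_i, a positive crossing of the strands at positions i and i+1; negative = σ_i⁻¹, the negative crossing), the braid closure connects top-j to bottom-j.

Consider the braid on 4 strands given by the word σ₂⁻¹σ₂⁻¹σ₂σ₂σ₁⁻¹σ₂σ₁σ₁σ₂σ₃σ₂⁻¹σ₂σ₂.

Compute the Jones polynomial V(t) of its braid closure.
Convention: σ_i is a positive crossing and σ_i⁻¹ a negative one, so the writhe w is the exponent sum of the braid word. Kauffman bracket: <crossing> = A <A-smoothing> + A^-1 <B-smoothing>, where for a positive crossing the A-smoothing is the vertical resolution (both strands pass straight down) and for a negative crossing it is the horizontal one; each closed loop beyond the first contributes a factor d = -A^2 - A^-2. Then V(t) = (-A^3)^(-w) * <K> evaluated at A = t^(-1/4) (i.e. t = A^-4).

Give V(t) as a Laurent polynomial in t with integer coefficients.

The presented braid s2^-1 s2^-1 s2 s2 s1^-1 s2 s1 s1 s2 s3 s2^-1 s2 s2 on 4 strands reduces by inverse Markov moves (closure unchanged at each step):
  Deconjugate: the word is γ·β·γ⁻¹ with γ = s2^-1 (prefix) and γ⁻¹ = s2 (suffix); strip both.
  Deconjugate: the word is γ·β·γ⁻¹ with γ = s2^-1 s2 (prefix) and γ⁻¹ = s2^-1 s2 (suffix); strip both.
  Destabilize: the word has the form β·s3 where s3 occurs only as the final letter (β ∈ B_3); drop it and the last strand → 3 strands.
Reduced to β = s2 s1^-1 s2 s1 s1 s2 on 3 strands, 6 crossings.
Compute on β:
Braid: s2 s1^-1 s2 s1 s1 s2 on 3 strands, 6 crossings.
Writhe w = (#positive) - (#negative) = 5 - 1 = 4.
Computing the Kauffman bracket via state sum. There are 2^6 = 64 states.
Each crossing splits two ways (0=vertical, 1=horizontal). The state's weight is A^(#A-smoothings - #B-smoothings) * d^(loops - 1).
Tabulate the states by total A-exponent and number of loops L (A-exp: L × count):
  A^6: L=2 ×1
  A^4: L=1 ×3, L=3 ×3
  A^2: L=2 ×14, L=4 ×1
  A^0: L=1 ×10, L=3 ×10
  A^-2: L=2 ×13, L=4 ×2
  A^-4: L=3 ×6
  A^-6: L=4 ×1
Each group contributes A^e * Σ count * d^(L-1):
Powers of d = -A^2 - A^-2: d^2 = A^4 + 2 + A^-4; d^3 = -A^6 - 3*A^2 - 3*A^-2 - A^-6.
  A^6 * (d) = -A^8 - A^4
  A^4 * (3 + 3*d^2) = 3*A^8 + 9*A^4 + 3
  A^2 * (14*d + d^3) = -A^8 - 17*A^4 - 17 - A^-4
  A^0 * (10 + 10*d^2) = 10*A^4 + 30 + 10*A^-4
  A^-2 * (13*d + 2*d^3) = -2*A^4 - 19 - 19*A^-4 - 2*A^-8
  A^-4 * (6*d^2) = 6 + 12*A^-4 + 6*A^-8
  A^-6 * (d^3) = -1 - 3*A^-4 - 3*A^-8 - A^-12
Summing the groups: <K> = A^8 - A^4 + 2 - A^-4 + A^-8 - A^-12
Normalise by the writhe: (-A^3)^(-w) = (-A^3)^(-4) = A^-12, so f(A) = A^-12 * <K> = A^-4 - A^-8 + 2*A^-12 - A^-16 + A^-20 - A^-24.
Substitute A = t^(-1/4), i.e. A^e → t^(-e/4): V(t) = -t^6 + t^5 - t^4 + 2*t^3 - t^2 + t

Answer: -t^6 + t^5 - t^4 + 2*t^3 - t^2 + t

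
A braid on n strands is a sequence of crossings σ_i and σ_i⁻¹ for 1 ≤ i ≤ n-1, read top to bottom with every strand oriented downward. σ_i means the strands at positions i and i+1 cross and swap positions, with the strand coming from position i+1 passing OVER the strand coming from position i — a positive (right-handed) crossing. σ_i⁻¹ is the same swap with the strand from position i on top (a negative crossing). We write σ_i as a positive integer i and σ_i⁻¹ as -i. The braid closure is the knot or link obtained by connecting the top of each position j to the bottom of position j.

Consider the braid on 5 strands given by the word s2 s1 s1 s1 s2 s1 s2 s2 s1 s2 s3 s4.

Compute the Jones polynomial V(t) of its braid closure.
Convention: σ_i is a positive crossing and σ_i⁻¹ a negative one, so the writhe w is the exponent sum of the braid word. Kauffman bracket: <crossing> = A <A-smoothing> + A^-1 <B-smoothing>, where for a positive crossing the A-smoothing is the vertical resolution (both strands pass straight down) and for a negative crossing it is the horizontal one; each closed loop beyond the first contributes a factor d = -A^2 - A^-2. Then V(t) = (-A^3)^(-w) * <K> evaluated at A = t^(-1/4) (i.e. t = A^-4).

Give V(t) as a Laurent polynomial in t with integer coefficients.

-t^10 + t^6 + t^4

Derivation:
The presented braid s2 s1 s1 s1 s2 s1 s2 s2 s1 s2 s3 s4 on 5 strands reduces by inverse Markov moves (closure unchanged at each step):
  Destabilize: the word has the form β·s4 where s4 occurs only as the final letter (β ∈ B_4); drop it and the last strand → 4 strands.
  Destabilize: the word has the form β·s3 where s3 occurs only as the final letter (β ∈ B_3); drop it and the last strand → 3 strands.
Reduced to β = s2 s1 s1 s1 s2 s1 s2 s2 s1 s2 on 3 strands, 10 crossings.
Compute on β:
Braid: s2 s1 s1 s1 s2 s1 s2 s2 s1 s2 on 3 strands, 10 crossings.
Writhe w = (#positive) - (#negative) = 10 - 0 = 10.
State-sum expansion of <K>. There are 2^10 = 1024 states.
For each crossing: s=0 is the vertical smoothing, s=1 horizontal. Crossing k contributes A^(sign_k * (1 - 2*s_k)); loop factor d = -A^2 - A^-2.
Tabulate the states by total A-exponent and number of loops L (A-exp: L × count):
  A^10: L=3 ×1
  A^8: L=2 ×10
  A^6: L=1 ×25, L=3 ×20
  A^4: L=2 ×100, L=4 ×20
  A^2: L=1 ×36, L=3 ×164, L=5 ×10
  A^0: L=2 ×108, L=4 ×142, L=6 ×2
  A^-2: L=1 ×12, L=3 ×129, L=5 ×69
  A^-4: L=2 ×24, L=4 ×78, L=6 ×18
  A^-6: L=3 ×19, L=5 ×24, L=7 ×2
  A^-8: L=4 ×7, L=6 ×3
  A^-10: L=5 ×1
Each group contributes A^e * Σ count * d^(L-1):
Powers of d = -A^2 - A^-2: d^2 = A^4 + 2 + A^-4; d^3 = -A^6 - 3*A^2 - 3*A^-2 - A^-6; d^4 = A^8 + 4*A^4 + 6 + 4*A^-4 + A^-8; d^5 = -A^10 - 5*A^6 - 10*A^2 - 10*A^-2 - 5*A^-6 - A^-10; d^6 = A^12 + 6*A^8 + 15*A^4 + 20 + 15*A^-4 + 6*A^-8 + A^-12.
  A^10 * (d^2) = A^14 + 2*A^10 + A^6
  A^8 * (10*d) = -10*A^10 - 10*A^6
  A^6 * (25 + 20*d^2) = 20*A^10 + 65*A^6 + 20*A^2
  A^4 * (100*d + 20*d^3) = -20*A^10 - 160*A^6 - 160*A^2 - 20*A^-2
  A^2 * (36 + 164*d^2 + 10*d^4) = 10*A^10 + 204*A^6 + 424*A^2 + 204*A^-2 + 10*A^-6
  A^0 * (108*d + 142*d^3 + 2*d^5) = -2*A^10 - 152*A^6 - 554*A^2 - 554*A^-2 - 152*A^-6 - 2*A^-10
  A^-2 * (12 + 129*d^2 + 69*d^4) = 69*A^6 + 405*A^2 + 684*A^-2 + 405*A^-6 + 69*A^-10
  A^-4 * (24*d + 78*d^3 + 18*d^5) = -18*A^6 - 168*A^2 - 438*A^-2 - 438*A^-6 - 168*A^-10 - 18*A^-14
  A^-6 * (19*d^2 + 24*d^4 + 2*d^6) = 2*A^6 + 36*A^2 + 145*A^-2 + 222*A^-6 + 145*A^-10 + 36*A^-14 + 2*A^-18
  A^-8 * (7*d^3 + 3*d^5) = -3*A^2 - 22*A^-2 - 51*A^-6 - 51*A^-10 - 22*A^-14 - 3*A^-18
  A^-10 * (d^4) = A^-2 + 4*A^-6 + 6*A^-10 + 4*A^-14 + A^-18
Summing the groups: <K> = A^14 + A^6 - A^-10
Normalise by the writhe: (-A^3)^(-w) = (-A^3)^(-10) = A^-30, so f(A) = A^-30 * <K> = A^-16 + A^-24 - A^-40.
Substitute A = t^(-1/4), i.e. A^e → t^(-e/4): V(t) = -t^10 + t^6 + t^4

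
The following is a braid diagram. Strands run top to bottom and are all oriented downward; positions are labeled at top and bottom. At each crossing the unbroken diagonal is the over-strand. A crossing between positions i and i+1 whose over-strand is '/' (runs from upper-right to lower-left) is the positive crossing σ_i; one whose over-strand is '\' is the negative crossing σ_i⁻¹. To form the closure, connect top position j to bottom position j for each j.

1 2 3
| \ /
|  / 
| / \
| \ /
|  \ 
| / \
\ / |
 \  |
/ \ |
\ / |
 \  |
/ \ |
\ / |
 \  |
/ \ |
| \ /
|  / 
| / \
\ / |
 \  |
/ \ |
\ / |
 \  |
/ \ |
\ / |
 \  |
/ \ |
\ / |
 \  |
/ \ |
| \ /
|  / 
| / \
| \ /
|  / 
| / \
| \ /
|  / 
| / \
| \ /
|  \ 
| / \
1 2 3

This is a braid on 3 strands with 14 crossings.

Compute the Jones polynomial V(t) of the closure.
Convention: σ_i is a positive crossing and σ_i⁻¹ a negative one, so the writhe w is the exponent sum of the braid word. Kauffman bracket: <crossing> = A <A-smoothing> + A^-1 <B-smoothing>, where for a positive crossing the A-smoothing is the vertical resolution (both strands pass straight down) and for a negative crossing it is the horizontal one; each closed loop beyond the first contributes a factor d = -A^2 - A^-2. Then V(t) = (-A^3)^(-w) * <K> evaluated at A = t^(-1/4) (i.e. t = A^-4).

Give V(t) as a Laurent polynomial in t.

Reading the diagram top to bottom ('/'-over between positions i,i+1 = s_i, '\'-over = s_i^-1): braid word = s2 s2^-1 s1^-1 s1^-1 s1^-1 s2 s1^-1 s1^-1 s1^-1 s1^-1 s2 s2 s2 s2^-1.
The presented braid s2 s2^-1 s1^-1 s1^-1 s1^-1 s2 s1^-1 s1^-1 s1^-1 s1^-1 s2 s2 s2 s2^-1 on 3 strands reduces by inverse Markov moves (closure unchanged at each step):
  Deconjugate: the word is γ·β·γ⁻¹ with γ = s2 s2^-1 (prefix) and γ⁻¹ = s2 s2^-1 (suffix); strip both.
Reduced to β = s1^-1 s1^-1 s1^-1 s2 s1^-1 s1^-1 s1^-1 s1^-1 s2 s2 on 3 strands, 10 crossings.
Compute on β:
Braid: s1^-1 s1^-1 s1^-1 s2 s1^-1 s1^-1 s1^-1 s1^-1 s2 s2 on 3 strands, 10 crossings.
Writhe w = (#positive) - (#negative) = 3 - 7 = -4.
Enumerate smoothing states for the bracket polynomial. There are 2^10 = 1024 states.
Smooth each crossing (0=||, 1=⌣⌢); contribution A^(Σ sign_k(1-2s_k)) * d^(L-1).
Tabulate the states by total A-exponent and number of loops L (A-exp: L × count):
  A^10: L=8 ×1
  A^8: L=7 ×10
  A^6: L=6 ×44, L=8 ×1
  A^4: L=5 ×112, L=7 ×8
  A^2: L=4 ×182, L=6 ×28
  A^0: L=3 ×194, L=5 ×58
  A^-2: L=2 ×130, L=4 ×79, L=6 ×1
  A^-4: L=1 ×45, L=3 ×70, L=5 ×5
  A^-6: L=2 ×36, L=4 ×9
  A^-8: L=3 ×10
  A^-10: L=4 ×1
Each group contributes A^e * Σ count * d^(L-1):
Powers of d = -A^2 - A^-2: d^2 = A^4 + 2 + A^-4; d^3 = -A^6 - 3*A^2 - 3*A^-2 - A^-6; d^4 = A^8 + 4*A^4 + 6 + 4*A^-4 + A^-8; d^5 = -A^10 - 5*A^6 - 10*A^2 - 10*A^-2 - 5*A^-6 - A^-10; d^6 = A^12 + 6*A^8 + 15*A^4 + 20 + 15*A^-4 + 6*A^-8 + A^-12; d^7 = -A^14 - 7*A^10 - 21*A^6 - 35*A^2 - 35*A^-2 - 21*A^-6 - 7*A^-10 - A^-14.
  A^10 * (d^7) = -A^24 - 7*A^20 - 21*A^16 - 35*A^12 - 35*A^8 - 21*A^4 - 7 - A^-4
  A^8 * (10*d^6) = 10*A^20 + 60*A^16 + 150*A^12 + 200*A^8 + 150*A^4 + 60 + 10*A^-4
  A^6 * (44*d^5 + d^7) = -A^20 - 51*A^16 - 241*A^12 - 475*A^8 - 475*A^4 - 241 - 51*A^-4 - A^-8
  A^4 * (112*d^4 + 8*d^6) = 8*A^16 + 160*A^12 + 568*A^8 + 832*A^4 + 568 + 160*A^-4 + 8*A^-8
  A^2 * (182*d^3 + 28*d^5) = -28*A^12 - 322*A^8 - 826*A^4 - 826 - 322*A^-4 - 28*A^-8
  A^0 * (194*d^2 + 58*d^4) = 58*A^8 + 426*A^4 + 736 + 426*A^-4 + 58*A^-8
  A^-2 * (130*d + 79*d^3 + d^5) = -A^8 - 84*A^4 - 377 - 377*A^-4 - 84*A^-8 - A^-12
  A^-4 * (45 + 70*d^2 + 5*d^4) = 5*A^4 + 90 + 215*A^-4 + 90*A^-8 + 5*A^-12
  A^-6 * (36*d + 9*d^3) = -9 - 63*A^-4 - 63*A^-8 - 9*A^-12
  A^-8 * (10*d^2) = 10*A^-4 + 20*A^-8 + 10*A^-12
  A^-10 * (d^3) = -A^-4 - 3*A^-8 - 3*A^-12 - A^-16
Summing the groups: <K> = -A^24 + 2*A^20 - 4*A^16 + 6*A^12 - 7*A^8 + 7*A^4 - 6 + 6*A^-4 - 3*A^-8 + 2*A^-12 - A^-16
Normalise by the writhe: (-A^3)^(-w) = (-A^3)^(4) = A^12, so f(A) = A^12 * <K> = -A^36 + 2*A^32 - 4*A^28 + 6*A^24 - 7*A^20 + 7*A^16 - 6*A^12 + 6*A^8 - 3*A^4 + 2 - A^-4.
Substitute A = t^(-1/4), i.e. A^e → t^(-e/4): V(t) = -t + 2 - 3*t^-1 + 6*t^-2 - 6*t^-3 + 7*t^-4 - 7*t^-5 + 6*t^-6 - 4*t^-7 + 2*t^-8 - t^-9

Answer: -t + 2 - 3*t^-1 + 6*t^-2 - 6*t^-3 + 7*t^-4 - 7*t^-5 + 6*t^-6 - 4*t^-7 + 2*t^-8 - t^-9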